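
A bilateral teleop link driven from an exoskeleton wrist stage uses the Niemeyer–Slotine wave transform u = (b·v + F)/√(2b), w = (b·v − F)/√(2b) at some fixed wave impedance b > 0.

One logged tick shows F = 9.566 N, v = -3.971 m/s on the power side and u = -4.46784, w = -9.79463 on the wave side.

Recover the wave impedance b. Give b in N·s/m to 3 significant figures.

u + w = -14.2625;  u + w = √(2b)·v, so √(2b) = -14.2625/(-3.971) = 3.5917.
b = (√(2b))²/2 = 12.9000/2 = 6.4500.
(Check via u − w = 2F/√(2b): u − w = 5.3268, 2F/√(2b) = 5.3268.)

b = 6.45 N·s/m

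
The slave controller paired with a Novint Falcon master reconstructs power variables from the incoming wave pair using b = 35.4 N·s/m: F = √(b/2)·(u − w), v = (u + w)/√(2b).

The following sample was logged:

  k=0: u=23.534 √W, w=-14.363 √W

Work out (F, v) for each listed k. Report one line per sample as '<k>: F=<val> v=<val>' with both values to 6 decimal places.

k=0: u−w=37.897000, u+w=9.171000; √(b/2)=4.207137, √(2b)=8.414274; F=4.207137×37.897=159.437863, v=9.171000/8.414274=1.089934

0: F=159.437863 v=1.089934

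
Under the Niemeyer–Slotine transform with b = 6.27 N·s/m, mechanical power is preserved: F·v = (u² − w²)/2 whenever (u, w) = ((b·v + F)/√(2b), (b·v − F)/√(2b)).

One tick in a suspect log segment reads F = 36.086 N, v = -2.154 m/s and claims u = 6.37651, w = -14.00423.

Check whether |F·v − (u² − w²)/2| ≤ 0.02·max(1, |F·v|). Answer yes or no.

yes

F·v = 36.086×(-2.154) = -77.7292 W.
(u² − w²)/2 = (40.6599 − 196.1185)/2 = -77.7293 W.
|Δ| = 0.0000;  2% of max(1, |F·v|) = 1.5546.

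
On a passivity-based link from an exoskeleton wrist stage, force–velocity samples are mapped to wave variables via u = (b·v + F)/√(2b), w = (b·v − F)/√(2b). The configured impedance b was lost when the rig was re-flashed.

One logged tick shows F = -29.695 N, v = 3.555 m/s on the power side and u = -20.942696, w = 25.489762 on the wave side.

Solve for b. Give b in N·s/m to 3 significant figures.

b = 0.818 N·s/m

u + w = 4.547066;  u + w = √(2b)·v, so √(2b) = 4.547066/3.555 = 1.279062.
b = (√(2b))²/2 = 1.636000/2 = 0.818000.
(Check via u − w = 2F/√(2b): u − w = -46.432458, 2F/√(2b) = -46.432458.)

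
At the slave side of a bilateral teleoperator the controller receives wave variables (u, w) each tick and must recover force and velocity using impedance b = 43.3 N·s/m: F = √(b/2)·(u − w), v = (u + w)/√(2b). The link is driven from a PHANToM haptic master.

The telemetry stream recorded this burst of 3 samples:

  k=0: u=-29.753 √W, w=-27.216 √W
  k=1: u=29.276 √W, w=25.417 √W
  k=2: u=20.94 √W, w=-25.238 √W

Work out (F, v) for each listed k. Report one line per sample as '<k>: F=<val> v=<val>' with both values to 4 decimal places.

0: F=-11.8045 v=-6.1218
1: F=17.9558 v=5.8772
2: F=214.8642 v=-0.4619

k=0: u−w=-2.5370, u+w=-56.9690; √(b/2)=4.6530, √(2b)=9.3059; F=4.6530×(-2.537)=-11.8045, v=-56.9690/9.3059=-6.1218
k=1: u−w=3.8590, u+w=54.6930; √(b/2)=4.6530, √(2b)=9.3059; F=4.6530×3.859=17.9558, v=54.6930/9.3059=5.8772
k=2: u−w=46.1780, u+w=-4.2980; √(b/2)=4.6530, √(2b)=9.3059; F=4.6530×46.178=214.8642, v=-4.2980/9.3059=-0.4619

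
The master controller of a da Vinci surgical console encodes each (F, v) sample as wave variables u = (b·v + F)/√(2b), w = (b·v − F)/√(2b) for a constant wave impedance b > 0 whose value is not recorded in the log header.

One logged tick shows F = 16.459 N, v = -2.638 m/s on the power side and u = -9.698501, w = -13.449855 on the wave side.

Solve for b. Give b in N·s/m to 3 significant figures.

u + w = -23.148356;  u + w = √(2b)·v, so √(2b) = -23.148356/(-2.638) = 8.774964.
b = (√(2b))²/2 = 77.000000/2 = 38.500000.
(Check via u − w = 2F/√(2b): u − w = 3.751354, 2F/√(2b) = 3.751354.)

b = 38.5 N·s/m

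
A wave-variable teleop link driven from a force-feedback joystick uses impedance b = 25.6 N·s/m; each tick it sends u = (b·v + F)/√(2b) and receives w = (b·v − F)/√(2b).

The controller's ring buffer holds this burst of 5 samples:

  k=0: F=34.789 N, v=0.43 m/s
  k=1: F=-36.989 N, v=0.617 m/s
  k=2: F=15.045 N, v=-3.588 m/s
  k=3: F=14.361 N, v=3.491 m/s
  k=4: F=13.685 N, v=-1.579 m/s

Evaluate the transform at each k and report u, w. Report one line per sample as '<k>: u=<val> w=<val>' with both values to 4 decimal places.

0: u=6.4003 w=-3.3235
1: u=-2.9619 w=7.3768
2: u=-10.7342 w=-14.9394
3: u=14.4968 w=10.4828
4: u=-3.7367 w=-7.5617

k=0: b·v=25.6×0.43=11.0080; √(2b)=7.1554; u=(11.0080+34.789)/7.1554=6.4003, w=(11.0080−34.789)/7.1554=-3.3235
k=1: b·v=25.6×0.617=15.7952; √(2b)=7.1554; u=(15.7952+(-36.989))/7.1554=-2.9619, w=(15.7952−(-36.989))/7.1554=7.3768
k=2: b·v=25.6×(-3.588)=-91.8528; √(2b)=7.1554; u=(-91.8528+15.045)/7.1554=-10.7342, w=(-91.8528−15.045)/7.1554=-14.9394
k=3: b·v=25.6×3.491=89.3696; √(2b)=7.1554; u=(89.3696+14.361)/7.1554=14.4968, w=(89.3696−14.361)/7.1554=10.4828
k=4: b·v=25.6×(-1.579)=-40.4224; √(2b)=7.1554; u=(-40.4224+13.685)/7.1554=-3.7367, w=(-40.4224−13.685)/7.1554=-7.5617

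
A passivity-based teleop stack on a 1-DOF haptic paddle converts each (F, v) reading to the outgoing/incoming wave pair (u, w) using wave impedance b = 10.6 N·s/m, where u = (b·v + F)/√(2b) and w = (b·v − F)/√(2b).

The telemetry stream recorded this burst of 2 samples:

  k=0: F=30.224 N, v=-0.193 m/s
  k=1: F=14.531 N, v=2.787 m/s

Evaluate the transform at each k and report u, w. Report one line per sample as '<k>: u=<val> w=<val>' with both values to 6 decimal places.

k=0: b·v=10.6×(-0.193)=-2.045800; √(2b)=4.604346; u=(-2.045800+30.224)/4.604346=6.119914, w=(-2.045800−30.224)/4.604346=-7.008553
k=1: b·v=10.6×2.787=29.542200; √(2b)=4.604346; u=(29.542200+14.531)/4.604346=9.572087, w=(29.542200−14.531)/4.604346=3.260224

0: u=6.119914 w=-7.008553
1: u=9.572087 w=3.260224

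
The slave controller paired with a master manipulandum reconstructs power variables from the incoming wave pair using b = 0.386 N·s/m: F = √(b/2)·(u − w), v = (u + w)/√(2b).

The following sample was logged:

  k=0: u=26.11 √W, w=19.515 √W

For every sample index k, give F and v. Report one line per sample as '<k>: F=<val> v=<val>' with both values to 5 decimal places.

0: F=2.89730 v=51.92712

k=0: u−w=6.59500, u+w=45.62500; √(b/2)=0.43932, √(2b)=0.87864; F=0.43932×6.595=2.89730, v=45.62500/0.87864=51.92712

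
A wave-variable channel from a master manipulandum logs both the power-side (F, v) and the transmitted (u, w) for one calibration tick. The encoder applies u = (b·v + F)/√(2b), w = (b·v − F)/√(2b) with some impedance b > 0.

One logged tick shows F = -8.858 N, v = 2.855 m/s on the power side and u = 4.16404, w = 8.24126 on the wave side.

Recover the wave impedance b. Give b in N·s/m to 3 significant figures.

b = 9.44 N·s/m

u + w = 12.4053;  u + w = √(2b)·v, so √(2b) = 12.4053/2.855 = 4.3451.
b = (√(2b))²/2 = 18.8800/2 = 9.4400.
(Check via u − w = 2F/√(2b): u − w = -4.0772, 2F/√(2b) = -4.0772.)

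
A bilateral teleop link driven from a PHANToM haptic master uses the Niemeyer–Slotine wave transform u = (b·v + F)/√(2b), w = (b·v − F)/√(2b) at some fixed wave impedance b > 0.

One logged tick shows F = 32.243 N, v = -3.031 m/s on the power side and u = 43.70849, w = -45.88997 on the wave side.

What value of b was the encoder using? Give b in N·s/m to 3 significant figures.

u + w = -2.18148;  u + w = √(2b)·v, so √(2b) = -2.18148/(-3.031) = 0.71972.
b = (√(2b))²/2 = 0.51800/2 = 0.25900.
(Check via u − w = 2F/√(2b): u − w = 89.59846, 2F/√(2b) = 89.59838.)

b = 0.259 N·s/m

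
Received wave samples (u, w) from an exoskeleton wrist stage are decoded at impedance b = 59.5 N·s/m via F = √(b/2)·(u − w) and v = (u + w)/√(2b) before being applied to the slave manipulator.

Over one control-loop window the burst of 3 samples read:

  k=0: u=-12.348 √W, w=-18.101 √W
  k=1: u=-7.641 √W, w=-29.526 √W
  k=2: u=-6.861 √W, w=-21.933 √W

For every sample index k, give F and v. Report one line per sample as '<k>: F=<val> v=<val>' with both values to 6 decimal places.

0: F=31.378910 v=-2.791255
1: F=119.368582 v=-3.407093
2: F=82.208054 v=-2.639542

k=0: u−w=5.753000, u+w=-30.449000; √(b/2)=5.454356, √(2b)=10.908712; F=5.454356×5.753=31.378910, v=-30.449000/10.908712=-2.791255
k=1: u−w=21.885000, u+w=-37.167000; √(b/2)=5.454356, √(2b)=10.908712; F=5.454356×21.885=119.368582, v=-37.167000/10.908712=-3.407093
k=2: u−w=15.072000, u+w=-28.794000; √(b/2)=5.454356, √(2b)=10.908712; F=5.454356×15.072=82.208054, v=-28.794000/10.908712=-2.639542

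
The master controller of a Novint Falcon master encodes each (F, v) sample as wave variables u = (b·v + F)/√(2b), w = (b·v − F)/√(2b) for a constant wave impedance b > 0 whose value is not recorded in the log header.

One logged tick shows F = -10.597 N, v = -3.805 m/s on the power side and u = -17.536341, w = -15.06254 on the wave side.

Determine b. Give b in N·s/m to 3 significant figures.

u + w = -32.598881;  u + w = √(2b)·v, so √(2b) = -32.598881/(-3.805) = 8.567380.
b = (√(2b))²/2 = 73.400001/2 = 36.700000.
(Check via u − w = 2F/√(2b): u − w = -2.473801, 2F/√(2b) = -2.473802.)

b = 36.7 N·s/m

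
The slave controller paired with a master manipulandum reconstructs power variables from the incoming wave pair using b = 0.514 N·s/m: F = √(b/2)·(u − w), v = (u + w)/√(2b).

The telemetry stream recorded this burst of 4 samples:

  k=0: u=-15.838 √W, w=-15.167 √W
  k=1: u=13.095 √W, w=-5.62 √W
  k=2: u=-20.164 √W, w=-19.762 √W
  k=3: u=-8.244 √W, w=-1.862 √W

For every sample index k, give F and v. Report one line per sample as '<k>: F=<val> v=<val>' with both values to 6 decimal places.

0: F=-0.340165 v=-30.579838
1: F=9.487601 v=7.372498
2: F=-0.203795 v=-39.378507
3: F=-3.235366 v=-9.967419

k=0: u−w=-0.671000, u+w=-31.005000; √(b/2)=0.506952, √(2b)=1.013903; F=0.506952×(-0.671)=-0.340165, v=-31.005000/1.013903=-30.579838
k=1: u−w=18.715000, u+w=7.475000; √(b/2)=0.506952, √(2b)=1.013903; F=0.506952×18.715=9.487601, v=7.475000/1.013903=7.372498
k=2: u−w=-0.402000, u+w=-39.926000; √(b/2)=0.506952, √(2b)=1.013903; F=0.506952×(-0.402)=-0.203795, v=-39.926000/1.013903=-39.378507
k=3: u−w=-6.382000, u+w=-10.106000; √(b/2)=0.506952, √(2b)=1.013903; F=0.506952×(-6.382)=-3.235366, v=-10.106000/1.013903=-9.967419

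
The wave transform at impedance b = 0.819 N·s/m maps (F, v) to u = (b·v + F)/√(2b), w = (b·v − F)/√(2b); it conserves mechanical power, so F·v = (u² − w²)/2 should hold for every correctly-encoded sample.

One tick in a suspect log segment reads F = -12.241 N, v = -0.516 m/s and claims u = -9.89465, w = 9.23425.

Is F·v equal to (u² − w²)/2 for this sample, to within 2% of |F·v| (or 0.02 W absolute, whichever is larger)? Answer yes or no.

F·v = (-12.241)×(-0.516) = 6.3164 W.
(u² − w²)/2 = (97.9041 − 85.2714)/2 = 6.3164 W.
|Δ| = 0.0000;  2% of max(1, |F·v|) = 0.1263.

yes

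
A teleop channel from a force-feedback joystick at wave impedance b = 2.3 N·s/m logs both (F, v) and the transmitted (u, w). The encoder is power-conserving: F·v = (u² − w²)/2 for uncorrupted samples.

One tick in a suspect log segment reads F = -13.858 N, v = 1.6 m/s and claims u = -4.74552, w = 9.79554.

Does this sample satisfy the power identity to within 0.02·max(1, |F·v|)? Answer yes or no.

no

F·v = (-13.858)×1.6 = -22.17280 W.
(u² − w²)/2 = (22.51996 − 95.95260)/2 = -36.71632 W.
|Δ| = 14.54352;  2% of max(1, |F·v|) = 0.44346.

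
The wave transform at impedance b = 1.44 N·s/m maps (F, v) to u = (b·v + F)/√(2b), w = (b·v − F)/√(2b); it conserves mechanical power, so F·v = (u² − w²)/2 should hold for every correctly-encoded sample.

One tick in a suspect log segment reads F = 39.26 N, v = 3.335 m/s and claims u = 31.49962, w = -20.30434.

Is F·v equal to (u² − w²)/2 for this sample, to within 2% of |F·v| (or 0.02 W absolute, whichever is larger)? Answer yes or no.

F·v = 39.26×3.335 = 130.9321 W.
(u² − w²)/2 = (992.2261 − 412.2662)/2 = 289.9799 W.
|Δ| = 159.0478;  2% of max(1, |F·v|) = 2.6186.

no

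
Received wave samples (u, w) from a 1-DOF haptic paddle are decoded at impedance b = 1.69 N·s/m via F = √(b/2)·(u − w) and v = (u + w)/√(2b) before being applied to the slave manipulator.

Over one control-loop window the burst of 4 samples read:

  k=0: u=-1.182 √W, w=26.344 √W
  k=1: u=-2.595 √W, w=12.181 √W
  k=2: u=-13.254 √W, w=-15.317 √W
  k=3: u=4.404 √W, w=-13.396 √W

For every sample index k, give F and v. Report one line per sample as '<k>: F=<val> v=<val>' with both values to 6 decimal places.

0: F=-25.302968 v=13.686324
1: F=-13.582673 v=5.214097
2: F=1.896390 v=-15.540575
3: F=16.362451 v=-4.891003

k=0: u−w=-27.526000, u+w=25.162000; √(b/2)=0.919239, √(2b)=1.838478; F=0.919239×(-27.526)=-25.302968, v=25.162000/1.838478=13.686324
k=1: u−w=-14.776000, u+w=9.586000; √(b/2)=0.919239, √(2b)=1.838478; F=0.919239×(-14.776)=-13.582673, v=9.586000/1.838478=5.214097
k=2: u−w=2.063000, u+w=-28.571000; √(b/2)=0.919239, √(2b)=1.838478; F=0.919239×2.063=1.896390, v=-28.571000/1.838478=-15.540575
k=3: u−w=17.800000, u+w=-8.992000; √(b/2)=0.919239, √(2b)=1.838478; F=0.919239×17.8=16.362451, v=-8.992000/1.838478=-4.891003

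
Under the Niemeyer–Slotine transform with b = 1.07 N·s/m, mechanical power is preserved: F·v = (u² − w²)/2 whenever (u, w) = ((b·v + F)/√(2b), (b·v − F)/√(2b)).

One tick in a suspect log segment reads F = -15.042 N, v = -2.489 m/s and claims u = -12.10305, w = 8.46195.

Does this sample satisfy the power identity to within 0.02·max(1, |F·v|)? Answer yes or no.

F·v = (-15.042)×(-2.489) = 37.4395 W.
(u² − w²)/2 = (146.4838 − 71.6046)/2 = 37.4396 W.
|Δ| = 0.0001;  2% of max(1, |F·v|) = 0.7488.

yes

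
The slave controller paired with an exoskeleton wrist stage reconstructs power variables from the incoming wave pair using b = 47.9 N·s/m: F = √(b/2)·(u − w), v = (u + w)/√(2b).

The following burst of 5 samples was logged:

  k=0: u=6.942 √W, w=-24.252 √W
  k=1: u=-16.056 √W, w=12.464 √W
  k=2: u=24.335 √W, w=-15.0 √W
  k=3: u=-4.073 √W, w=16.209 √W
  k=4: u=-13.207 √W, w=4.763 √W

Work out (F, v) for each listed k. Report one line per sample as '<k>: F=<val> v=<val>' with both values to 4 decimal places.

k=0: u−w=31.1940, u+w=-17.3100; √(b/2)=4.8939, √(2b)=9.7877; F=4.8939×31.194=152.6595, v=-17.3100/9.7877=-1.7685
k=1: u−w=-28.5200, u+w=-3.5920; √(b/2)=4.8939, √(2b)=9.7877; F=4.8939×(-28.52)=-139.5733, v=-3.5920/9.7877=-0.3670
k=2: u−w=39.3350, u+w=9.3350; √(b/2)=4.8939, √(2b)=9.7877; F=4.8939×39.335=192.5005, v=9.3350/9.7877=0.9537
k=3: u−w=-20.2820, u+w=12.1360; √(b/2)=4.8939, √(2b)=9.7877; F=4.8939×(-20.282)=-99.2575, v=12.1360/9.7877=1.2399
k=4: u−w=-17.9700, u+w=-8.4440; √(b/2)=4.8939, √(2b)=9.7877; F=4.8939×(-17.97)=-87.9429, v=-8.4440/9.7877=-0.8627

0: F=152.6595 v=-1.7685
1: F=-139.5733 v=-0.3670
2: F=192.5005 v=0.9537
3: F=-99.2575 v=1.2399
4: F=-87.9429 v=-0.8627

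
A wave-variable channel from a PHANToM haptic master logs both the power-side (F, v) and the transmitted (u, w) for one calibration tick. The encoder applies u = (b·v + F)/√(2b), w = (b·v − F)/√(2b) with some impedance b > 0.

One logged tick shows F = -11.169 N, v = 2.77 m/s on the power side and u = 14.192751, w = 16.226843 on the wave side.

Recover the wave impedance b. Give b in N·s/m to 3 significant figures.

u + w = 30.419594;  u + w = √(2b)·v, so √(2b) = 30.419594/2.77 = 10.981803.
b = (√(2b))²/2 = 120.599995/2 = 60.299997.
(Check via u − w = 2F/√(2b): u − w = -2.034092, 2F/√(2b) = -2.034092.)

b = 60.3 N·s/m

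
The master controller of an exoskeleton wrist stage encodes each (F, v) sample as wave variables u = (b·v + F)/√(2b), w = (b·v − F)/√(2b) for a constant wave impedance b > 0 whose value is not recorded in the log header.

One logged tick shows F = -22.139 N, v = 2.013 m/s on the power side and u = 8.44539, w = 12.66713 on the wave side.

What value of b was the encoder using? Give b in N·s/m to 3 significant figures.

b = 55 N·s/m

u + w = 21.11252;  u + w = √(2b)·v, so √(2b) = 21.11252/2.013 = 10.48809.
b = (√(2b))²/2 = 109.99998/2 = 54.99999.
(Check via u − w = 2F/√(2b): u − w = -4.22174, 2F/√(2b) = -4.22174.)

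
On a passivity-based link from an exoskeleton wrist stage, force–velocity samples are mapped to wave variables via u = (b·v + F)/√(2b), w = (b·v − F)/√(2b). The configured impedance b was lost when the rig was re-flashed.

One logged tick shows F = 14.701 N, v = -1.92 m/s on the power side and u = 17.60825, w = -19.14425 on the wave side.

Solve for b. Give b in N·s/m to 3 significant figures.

u + w = -1.5360;  u + w = √(2b)·v, so √(2b) = -1.5360/(-1.92) = 0.8000.
b = (√(2b))²/2 = 0.6400/2 = 0.3200.
(Check via u − w = 2F/√(2b): u − w = 36.7525, 2F/√(2b) = 36.7525.)

b = 0.32 N·s/m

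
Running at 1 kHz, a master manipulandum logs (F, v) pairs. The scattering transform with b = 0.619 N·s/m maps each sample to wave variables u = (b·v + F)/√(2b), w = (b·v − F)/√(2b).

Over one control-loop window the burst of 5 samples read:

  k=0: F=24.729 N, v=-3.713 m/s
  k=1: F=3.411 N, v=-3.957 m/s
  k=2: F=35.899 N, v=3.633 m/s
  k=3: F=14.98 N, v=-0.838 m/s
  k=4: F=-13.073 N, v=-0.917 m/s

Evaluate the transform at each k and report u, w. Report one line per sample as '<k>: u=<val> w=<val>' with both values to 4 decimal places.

k=0: b·v=0.619×(-3.713)=-2.2983; √(2b)=1.1127; u=(-2.2983+24.729)/1.1127=20.1596, w=(-2.2983−24.729)/1.1127=-24.2909
k=1: b·v=0.619×(-3.957)=-2.4494; √(2b)=1.1127; u=(-2.4494+3.411)/1.1127=0.8643, w=(-2.4494−3.411)/1.1127=-5.2670
k=2: b·v=0.619×3.633=2.2488; √(2b)=1.1127; u=(2.2488+35.899)/1.1127=34.2854, w=(2.2488−35.899)/1.1127=-30.2431
k=3: b·v=0.619×(-0.838)=-0.5187; √(2b)=1.1127; u=(-0.5187+14.98)/1.1127=12.9971, w=(-0.5187−14.98)/1.1127=-13.9295
k=4: b·v=0.619×(-0.917)=-0.5676; √(2b)=1.1127; u=(-0.5676+(-13.073))/1.1127=-12.2595, w=(-0.5676−(-13.073))/1.1127=11.2392

0: u=20.1596 w=-24.2909
1: u=0.8643 w=-5.2670
2: u=34.2854 w=-30.2431
3: u=12.9971 w=-13.9295
4: u=-12.2595 w=11.2392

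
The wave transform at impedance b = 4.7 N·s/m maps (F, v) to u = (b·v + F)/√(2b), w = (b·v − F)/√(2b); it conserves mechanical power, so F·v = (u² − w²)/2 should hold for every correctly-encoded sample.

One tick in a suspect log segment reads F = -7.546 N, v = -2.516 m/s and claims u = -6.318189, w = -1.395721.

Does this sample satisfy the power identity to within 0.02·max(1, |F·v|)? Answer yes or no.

yes

F·v = (-7.546)×(-2.516) = 18.985736 W.
(u² − w²)/2 = (39.919512 − 1.948037)/2 = 18.985738 W.
|Δ| = 0.000002;  2% of max(1, |F·v|) = 0.379715.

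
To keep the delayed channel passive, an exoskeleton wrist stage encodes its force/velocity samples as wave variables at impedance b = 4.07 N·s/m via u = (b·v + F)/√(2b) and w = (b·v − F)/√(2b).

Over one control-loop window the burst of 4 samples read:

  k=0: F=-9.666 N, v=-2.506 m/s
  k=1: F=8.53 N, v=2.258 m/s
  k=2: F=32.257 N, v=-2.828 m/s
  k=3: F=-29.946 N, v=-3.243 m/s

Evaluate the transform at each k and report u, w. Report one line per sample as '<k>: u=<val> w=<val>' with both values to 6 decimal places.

0: u=-6.962826 w=-0.186964
1: u=6.210878 w=0.231351
2: u=7.271834 w=-15.340312
3: u=-15.122318 w=5.869817

k=0: b·v=4.07×(-2.506)=-10.199420; √(2b)=2.853069; u=(-10.199420+(-9.666))/2.853069=-6.962826, w=(-10.199420−(-9.666))/2.853069=-0.186964
k=1: b·v=4.07×2.258=9.190060; √(2b)=2.853069; u=(9.190060+8.53)/2.853069=6.210878, w=(9.190060−8.53)/2.853069=0.231351
k=2: b·v=4.07×(-2.828)=-11.509960; √(2b)=2.853069; u=(-11.509960+32.257)/2.853069=7.271834, w=(-11.509960−32.257)/2.853069=-15.340312
k=3: b·v=4.07×(-3.243)=-13.199010; √(2b)=2.853069; u=(-13.199010+(-29.946))/2.853069=-15.122318, w=(-13.199010−(-29.946))/2.853069=5.869817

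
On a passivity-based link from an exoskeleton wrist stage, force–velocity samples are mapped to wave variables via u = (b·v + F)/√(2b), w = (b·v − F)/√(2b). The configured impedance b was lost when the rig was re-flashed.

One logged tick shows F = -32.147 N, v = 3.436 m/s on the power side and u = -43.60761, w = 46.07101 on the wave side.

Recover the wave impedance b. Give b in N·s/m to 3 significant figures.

u + w = 2.46340;  u + w = √(2b)·v, so √(2b) = 2.46340/3.436 = 0.71694.
b = (√(2b))²/2 = 0.51400/2 = 0.25700.
(Check via u − w = 2F/√(2b): u − w = -89.67862, 2F/√(2b) = -89.67857.)

b = 0.257 N·s/m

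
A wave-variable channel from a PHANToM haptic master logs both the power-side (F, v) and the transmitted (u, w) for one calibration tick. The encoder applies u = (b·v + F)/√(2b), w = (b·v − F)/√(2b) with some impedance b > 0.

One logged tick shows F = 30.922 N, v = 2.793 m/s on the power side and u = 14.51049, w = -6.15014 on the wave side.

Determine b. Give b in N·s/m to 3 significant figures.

b = 4.48 N·s/m

u + w = 8.36035;  u + w = √(2b)·v, so √(2b) = 8.36035/2.793 = 2.99332.
b = (√(2b))²/2 = 8.95998/2 = 4.47999.
(Check via u − w = 2F/√(2b): u − w = 20.66063, 2F/√(2b) = 20.66065.)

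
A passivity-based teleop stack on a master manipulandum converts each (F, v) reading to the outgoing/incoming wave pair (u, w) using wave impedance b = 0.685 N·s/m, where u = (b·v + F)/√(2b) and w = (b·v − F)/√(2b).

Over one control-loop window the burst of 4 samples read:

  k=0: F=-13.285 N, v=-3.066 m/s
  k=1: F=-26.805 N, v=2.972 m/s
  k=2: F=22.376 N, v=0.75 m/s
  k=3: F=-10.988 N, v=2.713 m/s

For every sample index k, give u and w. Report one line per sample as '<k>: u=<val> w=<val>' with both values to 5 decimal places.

k=0: b·v=0.685×(-3.066)=-2.10021; √(2b)=1.17047; u=(-2.10021+(-13.285))/1.17047=-13.14447, w=(-2.10021−(-13.285))/1.17047=9.55581
k=1: b·v=0.685×2.972=2.03582; √(2b)=1.17047; u=(2.03582+(-26.805))/1.17047=-21.16174, w=(2.03582−(-26.805))/1.17047=24.64038
k=2: b·v=0.685×0.75=0.51375; √(2b)=1.17047; u=(0.51375+22.376)/1.17047=19.55603, w=(0.51375−22.376)/1.17047=-18.67818
k=3: b·v=0.685×2.713=1.85841; √(2b)=1.17047; u=(1.85841+(-10.988))/1.17047=-7.79994, w=(1.85841−(-10.988))/1.17047=10.97542

0: u=-13.14447 w=9.55581
1: u=-21.16174 w=24.64038
2: u=19.55603 w=-18.67818
3: u=-7.79994 w=10.97542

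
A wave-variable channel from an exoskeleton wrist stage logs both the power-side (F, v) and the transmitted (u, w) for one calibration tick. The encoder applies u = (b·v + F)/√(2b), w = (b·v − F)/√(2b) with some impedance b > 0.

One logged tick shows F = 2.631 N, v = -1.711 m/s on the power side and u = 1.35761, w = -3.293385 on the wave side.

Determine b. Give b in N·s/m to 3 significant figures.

b = 0.64 N·s/m

u + w = -1.935775;  u + w = √(2b)·v, so √(2b) = -1.935775/(-1.711) = 1.131371.
b = (√(2b))²/2 = 1.279999/2 = 0.640000.
(Check via u − w = 2F/√(2b): u − w = 4.650995, 2F/√(2b) = 4.650996.)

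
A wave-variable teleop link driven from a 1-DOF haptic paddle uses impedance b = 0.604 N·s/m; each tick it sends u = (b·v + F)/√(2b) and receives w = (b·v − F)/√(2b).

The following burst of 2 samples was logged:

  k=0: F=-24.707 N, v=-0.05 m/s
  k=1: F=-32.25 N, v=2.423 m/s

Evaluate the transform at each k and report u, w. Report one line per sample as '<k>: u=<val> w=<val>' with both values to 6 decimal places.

k=0: b·v=0.604×(-0.05)=-0.030200; √(2b)=1.099091; u=(-0.030200+(-24.707))/1.099091=-22.506972, w=(-0.030200−(-24.707))/1.099091=22.452018
k=1: b·v=0.604×2.423=1.463492; √(2b)=1.099091; u=(1.463492+(-32.25))/1.099091=-28.010894, w=(1.463492−(-32.25))/1.099091=30.673990

0: u=-22.506972 w=22.452018
1: u=-28.010894 w=30.673990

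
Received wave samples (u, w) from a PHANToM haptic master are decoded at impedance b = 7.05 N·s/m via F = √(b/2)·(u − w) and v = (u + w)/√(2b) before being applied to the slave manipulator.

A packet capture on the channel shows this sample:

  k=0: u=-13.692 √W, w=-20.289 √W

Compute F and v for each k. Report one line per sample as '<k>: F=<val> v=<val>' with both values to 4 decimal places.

0: F=12.3859 v=-9.0495

k=0: u−w=6.5970, u+w=-33.9810; √(b/2)=1.8775, √(2b)=3.7550; F=1.8775×6.597=12.3859, v=-33.9810/3.7550=-9.0495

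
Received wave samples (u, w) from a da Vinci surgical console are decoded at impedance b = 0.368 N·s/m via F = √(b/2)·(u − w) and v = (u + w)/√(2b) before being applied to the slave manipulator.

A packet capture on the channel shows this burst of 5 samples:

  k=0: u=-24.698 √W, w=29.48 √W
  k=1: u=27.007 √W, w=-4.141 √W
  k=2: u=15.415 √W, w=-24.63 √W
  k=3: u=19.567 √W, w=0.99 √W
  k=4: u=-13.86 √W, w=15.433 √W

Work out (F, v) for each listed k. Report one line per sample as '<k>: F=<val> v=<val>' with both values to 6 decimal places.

0: F=-23.239773 v=5.574047
1: F=13.361003 v=26.653319
2: F=17.177391 v=-10.741290
3: F=7.968645 v=23.961877
4: F=-12.565297 v=1.833538

k=0: u−w=-54.178000, u+w=4.782000; √(b/2)=0.428952, √(2b)=0.857904; F=0.428952×(-54.178)=-23.239773, v=4.782000/0.857904=5.574047
k=1: u−w=31.148000, u+w=22.866000; √(b/2)=0.428952, √(2b)=0.857904; F=0.428952×31.148=13.361003, v=22.866000/0.857904=26.653319
k=2: u−w=40.045000, u+w=-9.215000; √(b/2)=0.428952, √(2b)=0.857904; F=0.428952×40.045=17.177391, v=-9.215000/0.857904=-10.741290
k=3: u−w=18.577000, u+w=20.557000; √(b/2)=0.428952, √(2b)=0.857904; F=0.428952×18.577=7.968645, v=20.557000/0.857904=23.961877
k=4: u−w=-29.293000, u+w=1.573000; √(b/2)=0.428952, √(2b)=0.857904; F=0.428952×(-29.293)=-12.565297, v=1.573000/0.857904=1.833538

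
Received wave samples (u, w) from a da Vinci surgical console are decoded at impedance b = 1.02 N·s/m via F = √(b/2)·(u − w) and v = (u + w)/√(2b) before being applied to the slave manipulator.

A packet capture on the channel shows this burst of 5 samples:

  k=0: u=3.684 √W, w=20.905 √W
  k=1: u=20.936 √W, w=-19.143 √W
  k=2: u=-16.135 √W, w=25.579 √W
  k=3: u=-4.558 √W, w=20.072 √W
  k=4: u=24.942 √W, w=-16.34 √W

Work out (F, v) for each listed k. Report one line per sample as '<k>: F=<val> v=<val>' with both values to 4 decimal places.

k=0: u−w=-17.2210, u+w=24.5890; √(b/2)=0.7141, √(2b)=1.4283; F=0.7141×(-17.221)=-12.2983, v=24.5890/1.4283=17.2157
k=1: u−w=40.0790, u+w=1.7930; √(b/2)=0.7141, √(2b)=1.4283; F=0.7141×40.079=28.6221, v=1.7930/1.4283=1.2554
k=2: u−w=-41.7140, u+w=9.4440; √(b/2)=0.7141, √(2b)=1.4283; F=0.7141×(-41.714)=-29.7898, v=9.4440/1.4283=6.6121
k=3: u−w=-24.6300, u+w=15.5140; √(b/2)=0.7141, √(2b)=1.4283; F=0.7141×(-24.63)=-17.5893, v=15.5140/1.4283=10.8620
k=4: u−w=41.2820, u+w=8.6020; √(b/2)=0.7141, √(2b)=1.4283; F=0.7141×41.282=29.4812, v=8.6020/1.4283=6.0226

0: F=-12.2983 v=17.2157
1: F=28.6221 v=1.2554
2: F=-29.7898 v=6.6121
3: F=-17.5893 v=10.8620
4: F=29.4812 v=6.0226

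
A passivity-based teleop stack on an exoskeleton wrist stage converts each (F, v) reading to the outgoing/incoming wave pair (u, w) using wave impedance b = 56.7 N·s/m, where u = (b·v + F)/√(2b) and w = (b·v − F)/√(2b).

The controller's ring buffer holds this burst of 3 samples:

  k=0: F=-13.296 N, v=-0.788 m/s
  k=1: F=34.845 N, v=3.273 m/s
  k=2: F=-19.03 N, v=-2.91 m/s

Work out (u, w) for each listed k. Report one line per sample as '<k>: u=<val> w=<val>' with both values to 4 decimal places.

k=0: b·v=56.7×(-0.788)=-44.6796; √(2b)=10.6489; u=(-44.6796+(-13.296))/10.6489=-5.4443, w=(-44.6796−(-13.296))/10.6489=-2.9471
k=1: b·v=56.7×3.273=185.5791; √(2b)=10.6489; u=(185.5791+34.845)/10.6489=20.6992, w=(185.5791−34.845)/10.6489=14.1548
k=2: b·v=56.7×(-2.91)=-164.9970; √(2b)=10.6489; u=(-164.9970+(-19.03))/10.6489=-17.2812, w=(-164.9970−(-19.03))/10.6489=-13.7072

0: u=-5.4443 w=-2.9471
1: u=20.6992 w=14.1548
2: u=-17.2812 w=-13.7072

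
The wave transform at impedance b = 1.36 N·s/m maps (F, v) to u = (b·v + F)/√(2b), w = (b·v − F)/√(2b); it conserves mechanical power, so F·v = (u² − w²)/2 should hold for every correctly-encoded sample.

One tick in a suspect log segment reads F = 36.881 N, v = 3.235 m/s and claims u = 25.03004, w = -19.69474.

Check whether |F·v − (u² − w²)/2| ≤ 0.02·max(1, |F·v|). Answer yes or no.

yes

F·v = 36.881×3.235 = 119.31003 W.
(u² − w²)/2 = (626.50290 − 387.88278)/2 = 119.31006 W.
|Δ| = 0.00002;  2% of max(1, |F·v|) = 2.38620.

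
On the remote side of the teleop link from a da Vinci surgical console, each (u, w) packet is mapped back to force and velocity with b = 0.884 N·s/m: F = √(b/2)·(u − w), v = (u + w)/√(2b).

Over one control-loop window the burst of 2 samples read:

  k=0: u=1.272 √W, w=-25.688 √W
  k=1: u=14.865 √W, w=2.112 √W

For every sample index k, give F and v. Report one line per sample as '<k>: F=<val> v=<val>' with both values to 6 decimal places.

k=0: u−w=26.960000, u+w=-24.416000; √(b/2)=0.664831, √(2b)=1.329662; F=0.664831×26.96=17.923839, v=-24.416000/1.329662=-18.362567
k=1: u−w=12.753000, u+w=16.977000; √(b/2)=0.664831, √(2b)=1.329662; F=0.664831×12.753=8.478587, v=16.977000/1.329662=12.767910

0: F=17.923839 v=-18.362567
1: F=8.478587 v=12.767910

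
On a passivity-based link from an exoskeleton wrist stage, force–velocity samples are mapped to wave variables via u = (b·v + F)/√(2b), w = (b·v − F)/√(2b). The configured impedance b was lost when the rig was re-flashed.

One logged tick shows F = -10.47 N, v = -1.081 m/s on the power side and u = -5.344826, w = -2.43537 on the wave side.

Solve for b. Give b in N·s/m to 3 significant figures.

b = 25.9 N·s/m

u + w = -7.780196;  u + w = √(2b)·v, so √(2b) = -7.780196/(-1.081) = 7.197221.
b = (√(2b))²/2 = 51.799991/2 = 25.899996.
(Check via u − w = 2F/√(2b): u − w = -2.909456, 2F/√(2b) = -2.909456.)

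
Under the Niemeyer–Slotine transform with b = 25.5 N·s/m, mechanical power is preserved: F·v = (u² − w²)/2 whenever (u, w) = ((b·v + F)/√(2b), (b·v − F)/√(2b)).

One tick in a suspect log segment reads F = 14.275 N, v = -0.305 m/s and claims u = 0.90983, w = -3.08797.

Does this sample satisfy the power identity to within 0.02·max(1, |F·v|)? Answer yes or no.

F·v = 14.275×(-0.305) = -4.35388 W.
(u² − w²)/2 = (0.82779 − 9.53556)/2 = -4.35388 W.
|Δ| = 0.00001;  2% of max(1, |F·v|) = 0.08708.

yes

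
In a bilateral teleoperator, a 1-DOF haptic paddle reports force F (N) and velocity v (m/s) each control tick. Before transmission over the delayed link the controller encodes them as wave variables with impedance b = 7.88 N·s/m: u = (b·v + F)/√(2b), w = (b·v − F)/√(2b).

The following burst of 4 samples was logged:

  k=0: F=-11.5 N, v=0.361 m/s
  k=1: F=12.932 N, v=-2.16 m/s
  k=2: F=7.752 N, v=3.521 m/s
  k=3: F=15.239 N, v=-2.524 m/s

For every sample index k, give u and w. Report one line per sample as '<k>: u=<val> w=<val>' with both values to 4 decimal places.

k=0: b·v=7.88×0.361=2.8447; √(2b)=3.9699; u=(2.8447+(-11.5))/3.9699=-2.1802, w=(2.8447−(-11.5))/3.9699=3.6134
k=1: b·v=7.88×(-2.16)=-17.0208; √(2b)=3.9699; u=(-17.0208+12.932)/3.9699=-1.0300, w=(-17.0208−12.932)/3.9699=-7.5450
k=2: b·v=7.88×3.521=27.7455; √(2b)=3.9699; u=(27.7455+7.752)/3.9699=8.9417, w=(27.7455−7.752)/3.9699=5.0363
k=3: b·v=7.88×(-2.524)=-19.8891; √(2b)=3.9699; u=(-19.8891+15.239)/3.9699=-1.1713, w=(-19.8891−15.239)/3.9699=-8.8486

0: u=-2.1802 w=3.6134
1: u=-1.0300 w=-7.5450
2: u=8.9417 w=5.0363
3: u=-1.1713 w=-8.8486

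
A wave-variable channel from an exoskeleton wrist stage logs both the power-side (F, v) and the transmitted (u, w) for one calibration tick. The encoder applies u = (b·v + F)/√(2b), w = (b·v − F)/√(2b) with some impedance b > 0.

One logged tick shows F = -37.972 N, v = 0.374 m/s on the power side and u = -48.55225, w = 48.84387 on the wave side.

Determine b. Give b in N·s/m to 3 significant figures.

b = 0.304 N·s/m

u + w = 0.2916;  u + w = √(2b)·v, so √(2b) = 0.2916/0.374 = 0.7797.
b = (√(2b))²/2 = 0.6080/2 = 0.3040.
(Check via u − w = 2F/√(2b): u − w = -97.3961, 2F/√(2b) = -97.3975.)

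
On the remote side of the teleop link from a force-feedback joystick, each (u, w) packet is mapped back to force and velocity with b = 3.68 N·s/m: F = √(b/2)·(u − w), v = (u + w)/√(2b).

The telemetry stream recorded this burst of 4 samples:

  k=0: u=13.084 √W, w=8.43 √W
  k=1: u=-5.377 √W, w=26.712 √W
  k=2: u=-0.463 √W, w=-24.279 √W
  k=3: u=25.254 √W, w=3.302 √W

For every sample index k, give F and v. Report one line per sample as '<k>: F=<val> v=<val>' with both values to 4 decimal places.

0: F=6.3130 v=7.9302
1: F=-43.5276 v=7.8642
2: F=32.3056 v=-9.1200
3: F=29.7771 v=10.5259

k=0: u−w=4.6540, u+w=21.5140; √(b/2)=1.3565, √(2b)=2.7129; F=1.3565×4.654=6.3130, v=21.5140/2.7129=7.9302
k=1: u−w=-32.0890, u+w=21.3350; √(b/2)=1.3565, √(2b)=2.7129; F=1.3565×(-32.089)=-43.5276, v=21.3350/2.7129=7.8642
k=2: u−w=23.8160, u+w=-24.7420; √(b/2)=1.3565, √(2b)=2.7129; F=1.3565×23.816=32.3056, v=-24.7420/2.7129=-9.1200
k=3: u−w=21.9520, u+w=28.5560; √(b/2)=1.3565, √(2b)=2.7129; F=1.3565×21.952=29.7771, v=28.5560/2.7129=10.5259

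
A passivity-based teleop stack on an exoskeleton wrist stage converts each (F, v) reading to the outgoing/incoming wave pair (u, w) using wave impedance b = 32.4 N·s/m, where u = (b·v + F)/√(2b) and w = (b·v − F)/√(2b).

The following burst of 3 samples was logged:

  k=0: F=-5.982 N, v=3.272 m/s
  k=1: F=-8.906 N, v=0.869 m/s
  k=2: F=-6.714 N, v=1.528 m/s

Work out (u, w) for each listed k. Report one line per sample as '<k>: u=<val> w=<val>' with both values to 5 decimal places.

k=0: b·v=32.4×3.272=106.01280; √(2b)=8.04984; u=(106.01280+(-5.982))/8.04984=12.42643, w=(106.01280−(-5.982))/8.04984=13.91267
k=1: b·v=32.4×0.869=28.15560; √(2b)=8.04984; u=(28.15560+(-8.906))/8.04984=2.39130, w=(28.15560−(-8.906))/8.04984=4.60401
k=2: b·v=32.4×1.528=49.50720; √(2b)=8.04984; u=(49.50720+(-6.714))/8.04984=5.31603, w=(49.50720−(-6.714))/8.04984=6.98413

0: u=12.42643 w=13.91267
1: u=2.39130 w=4.60401
2: u=5.31603 w=6.98413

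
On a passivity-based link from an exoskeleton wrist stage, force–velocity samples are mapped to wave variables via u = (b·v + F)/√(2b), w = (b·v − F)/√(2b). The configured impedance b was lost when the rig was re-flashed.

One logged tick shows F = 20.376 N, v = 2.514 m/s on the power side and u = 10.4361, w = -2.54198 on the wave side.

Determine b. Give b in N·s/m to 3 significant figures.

u + w = 7.89412;  u + w = √(2b)·v, so √(2b) = 7.89412/2.514 = 3.14006.
b = (√(2b))²/2 = 9.86000/2 = 4.93000.
(Check via u − w = 2F/√(2b): u − w = 12.97808, 2F/√(2b) = 12.97808.)

b = 4.93 N·s/m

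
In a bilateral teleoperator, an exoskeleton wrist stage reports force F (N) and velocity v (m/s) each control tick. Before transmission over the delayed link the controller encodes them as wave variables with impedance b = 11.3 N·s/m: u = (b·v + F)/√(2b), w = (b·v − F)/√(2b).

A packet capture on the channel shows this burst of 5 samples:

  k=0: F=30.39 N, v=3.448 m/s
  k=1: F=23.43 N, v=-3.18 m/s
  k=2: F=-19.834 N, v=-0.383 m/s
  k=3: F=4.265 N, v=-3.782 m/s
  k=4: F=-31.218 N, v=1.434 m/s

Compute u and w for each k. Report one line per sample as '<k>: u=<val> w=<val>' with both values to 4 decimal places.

k=0: b·v=11.3×3.448=38.9624; √(2b)=4.7539; u=(38.9624+30.39)/4.7539=14.5884, w=(38.9624−30.39)/4.7539=1.8032
k=1: b·v=11.3×(-3.18)=-35.9340; √(2b)=4.7539; u=(-35.9340+23.43)/4.7539=-2.6302, w=(-35.9340−23.43)/4.7539=-12.4873
k=2: b·v=11.3×(-0.383)=-4.3279; √(2b)=4.7539; u=(-4.3279+(-19.834))/4.7539=-5.0825, w=(-4.3279−(-19.834))/4.7539=3.2617
k=3: b·v=11.3×(-3.782)=-42.7366; √(2b)=4.7539; u=(-42.7366+4.265)/4.7539=-8.0926, w=(-42.7366−4.265)/4.7539=-9.8869
k=4: b·v=11.3×1.434=16.2042; √(2b)=4.7539; u=(16.2042+(-31.218))/4.7539=-3.1582, w=(16.2042−(-31.218))/4.7539=9.9753

0: u=14.5884 w=1.8032
1: u=-2.6302 w=-12.4873
2: u=-5.0825 w=3.2617
3: u=-8.0926 w=-9.8869
4: u=-3.1582 w=9.9753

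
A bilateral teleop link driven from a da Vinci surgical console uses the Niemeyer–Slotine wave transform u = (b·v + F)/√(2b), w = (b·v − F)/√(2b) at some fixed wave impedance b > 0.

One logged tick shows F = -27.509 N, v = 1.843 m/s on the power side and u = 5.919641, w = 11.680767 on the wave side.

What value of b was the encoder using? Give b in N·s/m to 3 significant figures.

b = 45.6 N·s/m

u + w = 17.600408;  u + w = √(2b)·v, so √(2b) = 17.600408/1.843 = 9.549869.
b = (√(2b))²/2 = 91.199992/2 = 45.599996.
(Check via u − w = 2F/√(2b): u − w = -5.761126, 2F/√(2b) = -5.761126.)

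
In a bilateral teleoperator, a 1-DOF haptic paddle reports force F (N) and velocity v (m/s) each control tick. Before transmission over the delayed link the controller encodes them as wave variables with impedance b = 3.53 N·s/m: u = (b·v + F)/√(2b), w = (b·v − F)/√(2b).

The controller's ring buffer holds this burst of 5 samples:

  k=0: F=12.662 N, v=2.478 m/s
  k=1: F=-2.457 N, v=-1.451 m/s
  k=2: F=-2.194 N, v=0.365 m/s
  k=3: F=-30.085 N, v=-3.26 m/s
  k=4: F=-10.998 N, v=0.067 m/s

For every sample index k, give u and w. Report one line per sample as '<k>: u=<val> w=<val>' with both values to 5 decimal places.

k=0: b·v=3.53×2.478=8.74734; √(2b)=2.65707; u=(8.74734+12.662)/2.65707=8.05751, w=(8.74734−12.662)/2.65707=-1.47330
k=1: b·v=3.53×(-1.451)=-5.12203; √(2b)=2.65707; u=(-5.12203+(-2.457))/2.65707=-2.85241, w=(-5.12203−(-2.457))/2.65707=-1.00300
k=2: b·v=3.53×0.365=1.28845; √(2b)=2.65707; u=(1.28845+(-2.194))/2.65707=-0.34081, w=(1.28845−(-2.194))/2.65707=1.31064
k=3: b·v=3.53×(-3.26)=-11.50780; √(2b)=2.65707; u=(-11.50780+(-30.085))/2.65707=-15.65366, w=(-11.50780−(-30.085))/2.65707=6.99162
k=4: b·v=3.53×0.067=0.23651; √(2b)=2.65707; u=(0.23651+(-10.998))/2.65707=-4.05014, w=(0.23651−(-10.998))/2.65707=4.22816

0: u=8.05751 w=-1.47330
1: u=-2.85241 w=-1.00300
2: u=-0.34081 w=1.31064
3: u=-15.65366 w=6.99162
4: u=-4.05014 w=4.22816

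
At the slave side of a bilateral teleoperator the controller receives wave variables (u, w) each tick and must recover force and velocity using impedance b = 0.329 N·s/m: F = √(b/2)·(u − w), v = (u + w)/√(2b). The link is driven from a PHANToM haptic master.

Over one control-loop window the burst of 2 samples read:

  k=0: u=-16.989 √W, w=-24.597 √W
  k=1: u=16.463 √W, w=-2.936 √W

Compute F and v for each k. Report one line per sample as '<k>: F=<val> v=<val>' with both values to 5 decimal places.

0: F=3.08570 v=-51.26656
1: F=7.86796 v=16.67587

k=0: u−w=7.60800, u+w=-41.58600; √(b/2)=0.40559, √(2b)=0.81117; F=0.40559×7.608=3.08570, v=-41.58600/0.81117=-51.26656
k=1: u−w=19.39900, u+w=13.52700; √(b/2)=0.40559, √(2b)=0.81117; F=0.40559×19.399=7.86796, v=13.52700/0.81117=16.67587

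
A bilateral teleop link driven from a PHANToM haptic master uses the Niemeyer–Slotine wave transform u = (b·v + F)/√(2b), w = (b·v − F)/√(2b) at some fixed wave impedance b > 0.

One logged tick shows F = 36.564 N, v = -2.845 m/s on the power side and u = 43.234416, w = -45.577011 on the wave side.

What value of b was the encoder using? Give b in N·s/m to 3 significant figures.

u + w = -2.342595;  u + w = √(2b)·v, so √(2b) = -2.342595/(-2.845) = 0.823408.
b = (√(2b))²/2 = 0.678000/2 = 0.339000.
(Check via u − w = 2F/√(2b): u − w = 88.811427, 2F/√(2b) = 88.811408.)

b = 0.339 N·s/m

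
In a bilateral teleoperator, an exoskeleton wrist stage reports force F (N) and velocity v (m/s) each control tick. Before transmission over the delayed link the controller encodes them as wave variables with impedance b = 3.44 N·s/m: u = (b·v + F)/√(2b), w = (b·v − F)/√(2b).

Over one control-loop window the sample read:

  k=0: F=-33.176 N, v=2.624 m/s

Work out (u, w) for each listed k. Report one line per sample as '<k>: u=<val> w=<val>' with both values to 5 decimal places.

k=0: b·v=3.44×2.624=9.02656; √(2b)=2.62298; u=(9.02656+(-33.176))/2.62298=-9.20689, w=(9.02656−(-33.176))/2.62298=16.08958

0: u=-9.20689 w=16.08958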